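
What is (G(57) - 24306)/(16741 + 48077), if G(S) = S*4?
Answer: -4013/10803 ≈ -0.37147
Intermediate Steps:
G(S) = 4*S
(G(57) - 24306)/(16741 + 48077) = (4*57 - 24306)/(16741 + 48077) = (228 - 24306)/64818 = -24078*1/64818 = -4013/10803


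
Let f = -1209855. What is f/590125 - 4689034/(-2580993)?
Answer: -71102219353/304621698825 ≈ -0.23341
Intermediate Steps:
f/590125 - 4689034/(-2580993) = -1209855/590125 - 4689034/(-2580993) = -1209855*1/590125 - 4689034*(-1/2580993) = -241971/118025 + 4689034/2580993 = -71102219353/304621698825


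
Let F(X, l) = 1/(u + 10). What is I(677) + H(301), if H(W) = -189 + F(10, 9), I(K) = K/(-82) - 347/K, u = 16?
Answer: -71349160/360841 ≈ -197.73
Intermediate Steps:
I(K) = -347/K - K/82 (I(K) = K*(-1/82) - 347/K = -K/82 - 347/K = -347/K - K/82)
F(X, l) = 1/26 (F(X, l) = 1/(16 + 10) = 1/26)
H(W) = -4913/26 (H(W) = -189 + 1/26 = -4913/26)
I(677) + H(301) = (-347/677 - 1/82*677) - 4913/26 = (-347*1/677 - 677/82) - 4913/26 = (-347/677 - 677/82) - 4913/26 = -486783/55514 - 4913/26 = -71349160/360841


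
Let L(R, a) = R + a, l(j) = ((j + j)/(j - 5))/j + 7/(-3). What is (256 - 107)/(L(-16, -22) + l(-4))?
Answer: -1341/365 ≈ -3.6740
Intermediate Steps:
l(j) = -7/3 + 2/(-5 + j) (l(j) = ((2*j)/(-5 + j))/j + 7*(-⅓) = (2*j/(-5 + j))/j - 7/3 = 2/(-5 + j) - 7/3 = -7/3 + 2/(-5 + j))
(256 - 107)/(L(-16, -22) + l(-4)) = (256 - 107)/((-16 - 22) + (41 - 7*(-4))/(3*(-5 - 4))) = 149/(-38 + (⅓)*(41 + 28)/(-9)) = 149/(-38 + (⅓)*(-⅑)*69) = 149/(-38 - 23/9) = 149/(-365/9) = 149*(-9/365) = -1341/365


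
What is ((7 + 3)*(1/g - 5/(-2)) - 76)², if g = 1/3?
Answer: 441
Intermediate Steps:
g = ⅓ ≈ 0.33333
((7 + 3)*(1/g - 5/(-2)) - 76)² = ((7 + 3)*(1/(⅓) - 5/(-2)) - 76)² = (10*(1*3 - 5*(-½)) - 76)² = (10*(3 + 5/2) - 76)² = (10*(11/2) - 76)² = (55 - 76)² = (-21)² = 441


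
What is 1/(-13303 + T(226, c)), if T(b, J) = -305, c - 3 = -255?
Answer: -1/13608 ≈ -7.3486e-5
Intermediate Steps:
c = -252 (c = 3 - 255 = -252)
1/(-13303 + T(226, c)) = 1/(-13303 - 305) = 1/(-13608) = -1/13608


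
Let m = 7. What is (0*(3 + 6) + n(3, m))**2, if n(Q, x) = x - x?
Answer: 0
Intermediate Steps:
n(Q, x) = 0
(0*(3 + 6) + n(3, m))**2 = (0*(3 + 6) + 0)**2 = (0*9 + 0)**2 = (0 + 0)**2 = 0**2 = 0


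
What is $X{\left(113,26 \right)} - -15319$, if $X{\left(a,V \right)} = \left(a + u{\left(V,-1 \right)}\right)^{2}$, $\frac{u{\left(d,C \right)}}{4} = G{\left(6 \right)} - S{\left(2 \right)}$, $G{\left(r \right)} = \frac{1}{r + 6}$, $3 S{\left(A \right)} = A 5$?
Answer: $25319$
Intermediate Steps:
$S{\left(A \right)} = \frac{5 A}{3}$ ($S{\left(A \right)} = \frac{A 5}{3} = \frac{5 A}{3}$)
$G{\left(r \right)} = \frac{1}{6 + r}$
$u{\left(d,C \right)} = -13$ ($u{\left(d,C \right)} = 4 \left(\frac{1}{6 + 6} - \frac{5}{3} \cdot 2\right) = 4 \left(\frac{1}{12} - \frac{10}{3}\right) = 4 \left(- \frac{13}{4}\right) = -13$)
$X{\left(a,V \right)} = \left(-13 + a\right)^{2}$ ($X{\left(a,V \right)} = \left(a - 13\right)^{2} = \left(-13 + a\right)^{2}$)
$X{\left(113,26 \right)} - -15319 = \left(-13 + 113\right)^{2} - -15319 = 100^{2} + 15319 = 10000 + 15319 = 25319$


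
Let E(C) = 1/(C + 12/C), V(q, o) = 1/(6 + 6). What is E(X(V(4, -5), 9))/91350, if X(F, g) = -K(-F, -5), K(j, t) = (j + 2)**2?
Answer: -4232/2683015475 ≈ -1.5773e-6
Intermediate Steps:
V(q, o) = 1/12
K(j, t) = (2 + j)**2
X(F, g) = -(2 - F)**2
E(X(V(4, -5), 9))/91350 = ((-(-2 + 1/12)**2)/(12 + (-(-2 + 1/12)**2)**2))/91350 = ((-(-23/12)**2)/(12 + (-(-23/12)**2)**2))*(1/91350) = ((-1*529/144)/(12 + (-1*529/144)**2))*(1/91350) = -529/(144*(12 + (-529/144)**2))*(1/91350) = -529/(144*(12 + 279841/20736))*(1/91350) = -529/(144*528673/20736)*(1/91350) = -529/144*20736/528673*(1/91350) = -76176/528673*1/91350 = -4232/2683015475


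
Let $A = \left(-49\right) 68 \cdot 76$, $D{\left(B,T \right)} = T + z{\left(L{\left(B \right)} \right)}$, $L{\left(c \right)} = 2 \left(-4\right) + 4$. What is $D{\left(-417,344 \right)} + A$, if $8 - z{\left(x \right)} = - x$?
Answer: $-252884$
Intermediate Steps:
$L{\left(c \right)} = -4$ ($L{\left(c \right)} = -8 + 4 = -4$)
$z{\left(x \right)} = 8 + x$ ($z{\left(x \right)} = 8 - - x = 8 + x$)
$D{\left(B,T \right)} = 4 + T$ ($D{\left(B,T \right)} = T + \left(8 - 4\right) = T + 4 = 4 + T$)
$A = -253232$ ($A = \left(-3332\right) 76 = -253232$)
$D{\left(-417,344 \right)} + A = \left(4 + 344\right) - 253232 = 348 - 253232 = -252884$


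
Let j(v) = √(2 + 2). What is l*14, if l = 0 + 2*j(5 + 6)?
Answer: 56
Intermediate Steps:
j(v) = 2 (j(v) = √4 = 2)
l = 4 (l = 0 + 2*2 = 0 + 4 = 4)
l*14 = 4*14 = 56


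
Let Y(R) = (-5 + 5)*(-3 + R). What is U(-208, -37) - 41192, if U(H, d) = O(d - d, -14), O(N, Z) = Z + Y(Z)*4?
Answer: -41206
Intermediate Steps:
Y(R) = 0 (Y(R) = 0*(-3 + R) = 0)
O(N, Z) = Z (O(N, Z) = Z + 0*4 = Z + 0 = Z)
U(H, d) = -14
U(-208, -37) - 41192 = -14 - 41192 = -41206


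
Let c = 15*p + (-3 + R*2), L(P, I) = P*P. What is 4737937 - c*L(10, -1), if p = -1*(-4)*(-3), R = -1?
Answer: 4756437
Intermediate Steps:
L(P, I) = P²
p = -12 (p = 4*(-3) = -12)
c = -185 (c = 15*(-12) + (-3 - 1*2) = -180 + (-3 - 2) = -180 - 5 = -185)
4737937 - c*L(10, -1) = 4737937 - (-185)*10² = 4737937 - (-185)*100 = 4737937 - 1*(-18500) = 4737937 + 18500 = 4756437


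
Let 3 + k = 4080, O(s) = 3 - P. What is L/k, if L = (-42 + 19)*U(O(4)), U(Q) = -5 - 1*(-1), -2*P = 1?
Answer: 92/4077 ≈ 0.022566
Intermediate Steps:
P = -½ (P = -½*1 = -½ ≈ -0.50000)
O(s) = 7/2 (O(s) = 3 - 1*(-½) = 3 + ½ = 7/2)
U(Q) = -4 (U(Q) = -5 + 1 = -4)
L = 92 (L = (-42 + 19)*(-4) = -23*(-4) = 92)
k = 4077 (k = -3 + 4080 = 4077)
L/k = 92/4077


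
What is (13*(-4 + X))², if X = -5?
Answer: 13689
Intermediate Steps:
(13*(-4 + X))² = (13*(-4 - 5))² = (13*(-9))² = (-117)² = 13689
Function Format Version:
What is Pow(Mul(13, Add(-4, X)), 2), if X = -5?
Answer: 13689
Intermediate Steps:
Pow(Mul(13, Add(-4, X)), 2) = Pow(Mul(13, Add(-4, -5)), 2) = Pow(Mul(13, -9), 2) = Pow(-117, 2) = 13689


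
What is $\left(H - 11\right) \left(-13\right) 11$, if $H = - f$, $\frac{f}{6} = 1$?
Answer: $2431$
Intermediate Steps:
$f = 6$ ($f = 6 \cdot 1 = 6$)
$H = -6$ ($H = \left(-1\right) 6 = -6$)
$\left(H - 11\right) \left(-13\right) 11 = \left(-6 - 11\right) \left(-13\right) 11 = \left(-17\right) \left(-13\right) 11 = 221 \cdot 11 = 2431$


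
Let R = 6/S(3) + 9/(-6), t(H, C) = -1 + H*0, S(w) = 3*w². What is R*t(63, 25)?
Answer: 23/18 ≈ 1.2778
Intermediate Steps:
t(H, C) = -1 (t(H, C) = -1 + 0 = -1)
R = -23/18 (R = 6/((3*3²)) + 9/(-6) = 6/((3*9)) + 9*(-⅙) = 6/27 - 3/2 = 6*(1/27) - 3/2 = 2/9 - 3/2 = -23/18 ≈ -1.2778)
R*t(63, 25) = -23/18*(-1) = 23/18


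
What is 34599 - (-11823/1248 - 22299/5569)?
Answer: 80186865509/2316704 ≈ 34613.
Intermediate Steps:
34599 - (-11823/1248 - 22299/5569) = 34599 - (-11823*1/1248 - 22299*1/5569) = 34599 - (-3941/416 - 22299/5569) = 34599 - 1*(-31223813/2316704) = 34599 + 31223813/2316704 = 80186865509/2316704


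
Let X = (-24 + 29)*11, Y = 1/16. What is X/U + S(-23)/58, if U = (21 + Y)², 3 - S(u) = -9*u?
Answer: -11175718/3293501 ≈ -3.3933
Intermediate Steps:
S(u) = 3 + 9*u (S(u) = 3 - (-9)*u = 3 + 9*u)
Y = 1/16 ≈ 0.062500
X = 55 (X = 5*11 = 55)
U = 113569/256 (U = (21 + 1/16)² = (337/16)² = 113569/256 ≈ 443.63)
X/U + S(-23)/58 = 55/(113569/256) + (3 + 9*(-23))/58 = 55*(256/113569) + (3 - 207)*(1/58) = 14080/113569 - 204*1/58 = 14080/113569 - 102/29 = -11175718/3293501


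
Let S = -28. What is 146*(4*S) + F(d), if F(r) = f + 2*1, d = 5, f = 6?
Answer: -16344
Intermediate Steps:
F(r) = 8 (F(r) = 6 + 2*1 = 6 + 2 = 8)
146*(4*S) + F(d) = 146*(4*(-28)) + 8 = 146*(-112) + 8 = -16352 + 8 = -16344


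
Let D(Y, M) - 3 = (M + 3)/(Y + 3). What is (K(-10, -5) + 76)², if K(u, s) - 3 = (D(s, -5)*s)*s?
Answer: 32041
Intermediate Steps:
D(Y, M) = 3 + (3 + M)/(3 + Y) (D(Y, M) = 3 + (M + 3)/(Y + 3) = 3 + (3 + M)/(3 + Y))
K(u, s) = 3 + s²*(7 + 3*s)/(3 + s) (K(u, s) = 3 + (((12 - 5 + 3*s)/(3 + s))*s)*s = 3 + (((7 + 3*s)/(3 + s))*s)*s = 3 + (s*(7 + 3*s)/(3 + s))*s = 3 + s²*(7 + 3*s)/(3 + s))
(K(-10, -5) + 76)² = ((9 + 3*(-5) + (-5)²*(7 + 3*(-5)))/(3 - 5) + 76)² = ((9 - 15 + 25*(7 - 15))/(-2) + 76)² = (-(9 - 15 + 25*(-8))/2 + 76)² = (-(9 - 15 - 200)/2 + 76)² = (-½*(-206) + 76)² = (103 + 76)² = 179² = 32041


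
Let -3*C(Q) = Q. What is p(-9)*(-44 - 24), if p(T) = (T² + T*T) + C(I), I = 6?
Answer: -10880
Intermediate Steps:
C(Q) = -Q/3
p(T) = -2 + 2*T² (p(T) = (T² + T*T) - ⅓*6 = (T² + T²) - 2 = 2*T² - 2 = -2 + 2*T²)
p(-9)*(-44 - 24) = (-2 + 2*(-9)²)*(-44 - 24) = (-2 + 2*81)*(-68) = (-2 + 162)*(-68) = 160*(-68) = -10880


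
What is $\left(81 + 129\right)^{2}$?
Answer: $44100$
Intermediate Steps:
$\left(81 + 129\right)^{2} = 210^{2} = 44100$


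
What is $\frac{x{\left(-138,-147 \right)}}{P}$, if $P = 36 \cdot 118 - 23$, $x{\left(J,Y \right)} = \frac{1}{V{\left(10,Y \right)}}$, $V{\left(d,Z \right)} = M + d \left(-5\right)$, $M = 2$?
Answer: $- \frac{1}{202800} \approx -4.931 \cdot 10^{-6}$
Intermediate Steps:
$V{\left(d,Z \right)} = 2 - 5 d$ ($V{\left(d,Z \right)} = 2 + d \left(-5\right) = 2 - 5 d$)
$x{\left(J,Y \right)} = - \frac{1}{48}$ ($x{\left(J,Y \right)} = \frac{1}{2 - 50} = \frac{1}{-48} = - \frac{1}{48}$)
$P = 4225$ ($P = 4248 - 23 = 4225$)
$\frac{x{\left(-138,-147 \right)}}{P} = - \frac{1}{48 \cdot 4225} = \left(- \frac{1}{48}\right) \frac{1}{4225} = - \frac{1}{202800}$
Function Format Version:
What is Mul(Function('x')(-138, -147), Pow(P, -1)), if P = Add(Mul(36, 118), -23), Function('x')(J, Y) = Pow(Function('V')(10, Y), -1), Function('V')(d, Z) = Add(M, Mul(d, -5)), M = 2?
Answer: Rational(-1, 202800) ≈ -4.9310e-6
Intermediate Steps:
Function('V')(d, Z) = Add(2, Mul(-5, d)) (Function('V')(d, Z) = Add(2, Mul(d, -5)) = Add(2, Mul(-5, d)))
Function('x')(J, Y) = Rational(-1, 48) (Function('x')(J, Y) = Pow(Add(2, Mul(-5, 10)), -1) = Pow(Add(2, -50), -1) = Pow(-48, -1) = Rational(-1, 48))
P = 4225 (P = Add(4248, -23) = 4225)
Mul(Function('x')(-138, -147), Pow(P, -1)) = Mul(Rational(-1, 48), Pow(4225, -1)) = Mul(Rational(-1, 48), Rational(1, 4225)) = Rational(-1, 202800)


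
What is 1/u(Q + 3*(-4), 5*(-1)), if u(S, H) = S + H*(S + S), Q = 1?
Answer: 1/99 ≈ 0.010101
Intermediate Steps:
u(S, H) = S + 2*H*S (u(S, H) = S + H*(2*S) = S + 2*H*S)
1/u(Q + 3*(-4), 5*(-1)) = 1/((1 + 3*(-4))*(1 + 2*(5*(-1)))) = 1/((1 - 12)*(1 + 2*(-5))) = 1/(-11*(1 - 10)) = 1/(-11*(-9)) = 1/99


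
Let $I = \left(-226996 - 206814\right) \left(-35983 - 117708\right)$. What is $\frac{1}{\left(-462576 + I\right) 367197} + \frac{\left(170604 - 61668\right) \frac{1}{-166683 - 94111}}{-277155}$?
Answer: $\frac{16462679240589412479}{10923187923708842242800530} \approx 1.5071 \cdot 10^{-6}$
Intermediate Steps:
$I = 66672692710$ ($I = \left(-433810\right) \left(-153691\right) = 66672692710$)
$\frac{1}{\left(-462576 + I\right) 367197} + \frac{\left(170604 - 61668\right) \frac{1}{-166683 - 94111}}{-277155} = \frac{1}{\left(-462576 + 66672692710\right) 367197} + \frac{\left(170604 - 61668\right) \frac{1}{-166683 - 94111}}{-277155} = \frac{1}{66672230134} \cdot \frac{1}{367197} + \frac{108936}{-260794} \left(- \frac{1}{277155}\right) = \frac{1}{66672230134} \cdot \frac{1}{367197} + 108936 \left(- \frac{1}{260794}\right) \left(- \frac{1}{277155}\right) = \frac{1}{24481842888514398} - - \frac{6052}{4015575615} = \frac{1}{24481842888514398} + \frac{6052}{4015575615} = \frac{16462679240589412479}{10923187923708842242800530}$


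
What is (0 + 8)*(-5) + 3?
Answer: -37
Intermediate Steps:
(0 + 8)*(-5) + 3 = 8*(-5) + 3 = -40 + 3 = -37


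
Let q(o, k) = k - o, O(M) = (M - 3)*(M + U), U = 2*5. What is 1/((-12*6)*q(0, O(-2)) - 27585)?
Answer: -1/24705 ≈ -4.0478e-5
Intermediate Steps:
U = 10
O(M) = (-3 + M)*(10 + M) (O(M) = (M - 3)*(M + 10) = (-3 + M)*(10 + M))
1/((-12*6)*q(0, O(-2)) - 27585) = 1/((-12*6)*((-30 + (-2)² + 7*(-2)) - 1*0) - 27585) = 1/(-72*((-30 + 4 - 14) + 0) - 27585) = 1/(-72*(-40 + 0) - 27585) = 1/(-72*(-40) - 27585) = 1/(2880 - 27585) = 1/(-24705) = -1/24705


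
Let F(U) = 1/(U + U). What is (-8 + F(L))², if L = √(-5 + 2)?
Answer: (48 + I*√3)²/36 ≈ 63.917 + 4.6188*I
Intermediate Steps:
L = I*√3 (L = √(-3) = I*√3 ≈ 1.732*I)
F(U) = 1/(2*U)
(-8 + F(L))² = (-8 + 1/(2*((I*√3))))² = (-8 + (-I*√3/3)/2)² = (-8 - I*√3/6)²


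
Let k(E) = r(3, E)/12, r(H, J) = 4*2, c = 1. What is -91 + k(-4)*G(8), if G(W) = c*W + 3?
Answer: -251/3 ≈ -83.667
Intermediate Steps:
r(H, J) = 8
k(E) = ⅔ (k(E) = 8/12 = 8*(1/12) = ⅔)
G(W) = 3 + W (G(W) = 1*W + 3 = W + 3 = 3 + W)
-91 + k(-4)*G(8) = -91 + 2*(3 + 8)/3 = -91 + (⅔)*11 = -91 + 22/3 = -251/3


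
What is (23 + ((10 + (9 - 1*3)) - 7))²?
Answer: 1024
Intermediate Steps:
(23 + ((10 + (9 - 1*3)) - 7))² = (23 + ((10 + (9 - 3)) - 7))² = (23 + ((10 + 6) - 7))² = (23 + (16 - 7))² = (23 + 9)² = 32² = 1024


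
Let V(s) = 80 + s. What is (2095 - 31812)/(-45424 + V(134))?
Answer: 29717/45210 ≈ 0.65731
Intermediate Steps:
(2095 - 31812)/(-45424 + V(134)) = (2095 - 31812)/(-45424 + (80 + 134)) = -29717/(-45424 + 214) = -29717/(-45210) = -29717*(-1/45210) = 29717/45210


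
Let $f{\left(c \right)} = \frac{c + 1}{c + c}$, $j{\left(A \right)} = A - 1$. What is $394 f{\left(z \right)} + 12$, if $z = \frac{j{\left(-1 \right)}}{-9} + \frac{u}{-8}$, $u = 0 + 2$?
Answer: $-6883$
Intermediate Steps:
$j{\left(A \right)} = -1 + A$ ($j{\left(A \right)} = A - 1 = -1 + A$)
$u = 2$
$z = - \frac{1}{36}$ ($z = \frac{-1 - 1}{-9} + \frac{2}{-8} = \left(-2\right) \left(- \frac{1}{9}\right) + 2 \left(- \frac{1}{8}\right) = \frac{2}{9} - \frac{1}{4} = - \frac{1}{36} \approx -0.027778$)
$f{\left(c \right)} = \frac{1 + c}{2 c}$
$394 f{\left(z \right)} + 12 = 394 \frac{1 - \frac{1}{36}}{2 \left(- \frac{1}{36}\right)} + 12 = 394 \cdot \frac{1}{2} \left(-36\right) \frac{35}{36} + 12 = 394 \left(- \frac{35}{2}\right) + 12 = -6895 + 12 = -6883$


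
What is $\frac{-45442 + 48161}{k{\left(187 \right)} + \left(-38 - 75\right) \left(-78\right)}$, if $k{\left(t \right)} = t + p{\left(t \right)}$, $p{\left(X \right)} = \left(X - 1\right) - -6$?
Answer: $\frac{2719}{9193} \approx 0.29577$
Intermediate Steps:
$p{\left(X \right)} = 5 + X$ ($p{\left(X \right)} = \left(-1 + X\right) + 6 = 5 + X$)
$k{\left(t \right)} = 5 + 2 t$ ($k{\left(t \right)} = t + \left(5 + t\right) = 5 + 2 t$)
$\frac{-45442 + 48161}{k{\left(187 \right)} + \left(-38 - 75\right) \left(-78\right)} = \frac{-45442 + 48161}{\left(5 + 2 \cdot 187\right) + \left(-38 - 75\right) \left(-78\right)} = \frac{2719}{\left(5 + 374\right) - -8814} = \frac{2719}{379 + 8814} = \frac{2719}{9193}$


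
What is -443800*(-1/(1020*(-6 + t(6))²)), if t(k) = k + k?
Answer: 11095/918 ≈ 12.086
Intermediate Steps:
t(k) = 2*k
-443800*(-1/(1020*(-6 + t(6))²)) = -443800*(-1/(1020*(-6 + 2*6)²)) = -443800*(-1/(1020*(-6 + 12)²)) = -443800/(6²*(-1020)) = -443800/(36*(-1020)) = -443800/(-36720) = -443800*(-1/36720) = 11095/918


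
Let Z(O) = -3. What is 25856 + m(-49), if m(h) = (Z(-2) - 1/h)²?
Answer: 62101572/2401 ≈ 25865.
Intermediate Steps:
m(h) = (-3 - 1/h)²
25856 + m(-49) = 25856 + (1 + 3*(-49))²/(-49)² = 25856 + (1 - 147)²/2401 = 25856 + (1/2401)*(-146)² = 25856 + (1/2401)*21316 = 25856 + 21316/2401 = 62101572/2401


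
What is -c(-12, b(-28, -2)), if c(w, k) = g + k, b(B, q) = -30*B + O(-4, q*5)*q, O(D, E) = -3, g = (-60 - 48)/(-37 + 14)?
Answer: -19566/23 ≈ -850.70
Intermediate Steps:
g = 108/23 (g = -108/(-23) = -108*(-1/23) = 108/23 ≈ 4.6956)
b(B, q) = -30*B - 3*q
c(w, k) = 108/23 + k
-c(-12, b(-28, -2)) = -(108/23 + (-30*(-28) - 3*(-2))) = -(108/23 + (840 + 6)) = -(108/23 + 846) = -1*19566/23 = -19566/23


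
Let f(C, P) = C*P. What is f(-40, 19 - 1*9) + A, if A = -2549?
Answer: -2949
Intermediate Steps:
f(-40, 19 - 1*9) + A = -40*(19 - 1*9) - 2549 = -40*(19 - 9) - 2549 = -40*10 - 2549 = -400 - 2549 = -2949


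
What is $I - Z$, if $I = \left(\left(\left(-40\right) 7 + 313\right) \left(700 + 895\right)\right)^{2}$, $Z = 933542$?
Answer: $2769509683$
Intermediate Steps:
$I = 2770443225$ ($I = \left(\left(-280 + 313\right) 1595\right)^{2} = \left(33 \cdot 1595\right)^{2} = 52635^{2} = 2770443225$)
$I - Z = 2770443225 - 933542 = 2769509683$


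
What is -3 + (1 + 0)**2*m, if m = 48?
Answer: 45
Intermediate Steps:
-3 + (1 + 0)**2*m = -3 + (1 + 0)**2*48 = -3 + 1**2*48 = -3 + 1*48 = -3 + 48 = 45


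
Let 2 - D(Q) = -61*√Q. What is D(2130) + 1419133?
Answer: 1419135 + 61*√2130 ≈ 1.4220e+6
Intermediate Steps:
D(Q) = 2 + 61*√Q (D(Q) = 2 - (-61)*√Q = 2 + 61*√Q)
D(2130) + 1419133 = (2 + 61*√2130) + 1419133 = 1419135 + 61*√2130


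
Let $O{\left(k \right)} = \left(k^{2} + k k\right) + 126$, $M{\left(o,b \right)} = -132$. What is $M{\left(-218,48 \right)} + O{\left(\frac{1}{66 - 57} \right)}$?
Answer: $- \frac{484}{81} \approx -5.9753$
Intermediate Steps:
$O{\left(k \right)} = 126 + 2 k^{2}$ ($O{\left(k \right)} = \left(k^{2} + k^{2}\right) + 126 = 2 k^{2} + 126 = 126 + 2 k^{2}$)
$M{\left(-218,48 \right)} + O{\left(\frac{1}{66 - 57} \right)} = -132 + \left(126 + 2 \left(\frac{1}{66 - 57}\right)^{2}\right) = -132 + \left(126 + 2 \left(\frac{1}{9}\right)^{2}\right) = -132 + \left(126 + \frac{2}{81}\right) = -132 + \frac{10208}{81} = - \frac{484}{81}$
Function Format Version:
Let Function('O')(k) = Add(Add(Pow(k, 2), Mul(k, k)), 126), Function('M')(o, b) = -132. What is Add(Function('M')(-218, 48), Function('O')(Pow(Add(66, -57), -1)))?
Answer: Rational(-484, 81) ≈ -5.9753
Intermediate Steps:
Function('O')(k) = Add(126, Mul(2, Pow(k, 2))) (Function('O')(k) = Add(Add(Pow(k, 2), Pow(k, 2)), 126) = Add(Mul(2, Pow(k, 2)), 126) = Add(126, Mul(2, Pow(k, 2))))
Add(Function('M')(-218, 48), Function('O')(Pow(Add(66, -57), -1))) = Add(-132, Add(126, Mul(2, Pow(Pow(Add(66, -57), -1), 2)))) = Add(-132, Add(126, Mul(2, Pow(Pow(9, -1), 2)))) = Add(-132, Add(126, Mul(2, Pow(Rational(1, 9), 2)))) = Add(-132, Add(126, Mul(2, Rational(1, 81)))) = Add(-132, Add(126, Rational(2, 81))) = Add(-132, Rational(10208, 81)) = Rational(-484, 81)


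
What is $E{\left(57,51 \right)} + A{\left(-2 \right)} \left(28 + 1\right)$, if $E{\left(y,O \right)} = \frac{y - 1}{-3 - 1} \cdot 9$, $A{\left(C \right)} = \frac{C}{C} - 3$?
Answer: $-184$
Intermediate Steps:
$A{\left(C \right)} = -2$ ($A{\left(C \right)} = 1 - 3 = -2$)
$E{\left(y,O \right)} = \frac{9}{4} - \frac{9 y}{4}$ ($E{\left(y,O \right)} = \frac{-1 + y}{-4} \cdot 9 = \left(-1 + y\right) \left(- \frac{1}{4}\right) 9 = \left(\frac{1}{4} - \frac{y}{4}\right) 9 = \frac{9}{4} - \frac{9 y}{4}$)
$E{\left(57,51 \right)} + A{\left(-2 \right)} \left(28 + 1\right) = \left(\frac{9}{4} - \frac{513}{4}\right) - 2 \left(28 + 1\right) = \left(\frac{9}{4} - \frac{513}{4}\right) - 58 = -126 - 58 = -184$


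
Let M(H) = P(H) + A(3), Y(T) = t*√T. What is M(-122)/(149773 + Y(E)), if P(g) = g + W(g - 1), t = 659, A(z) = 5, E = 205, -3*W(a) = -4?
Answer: -1267591/1634848092 + 228673*√205/67028771772 ≈ -0.00072651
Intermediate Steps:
W(a) = 4/3 (W(a) = -⅓*(-4) = 4/3)
P(g) = 4/3 + g (P(g) = g + 4/3 = 4/3 + g)
Y(T) = 659*√T
M(H) = 19/3 + H (M(H) = (4/3 + H) + 5 = 19/3 + H)
M(-122)/(149773 + Y(E)) = (19/3 - 122)/(149773 + 659*√205) = -347/(3*(149773 + 659*√205))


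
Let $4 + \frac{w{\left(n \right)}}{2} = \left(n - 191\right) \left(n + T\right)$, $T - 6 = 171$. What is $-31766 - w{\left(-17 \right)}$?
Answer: $34802$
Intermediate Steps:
$T = 177$ ($T = 6 + 171 = 177$)
$w{\left(n \right)} = -8 + 2 \left(-191 + n\right) \left(177 + n\right)$ ($w{\left(n \right)} = -8 + 2 \left(n - 191\right) \left(n + 177\right) = -8 + 2 \left(-191 + n\right) \left(177 + n\right)$)
$-31766 - w{\left(-17 \right)} = -31766 - \left(-67622 - -476 + 2 \left(-17\right)^{2}\right) = -31766 - \left(-67622 + 476 + 2 \cdot 289\right) = -31766 - \left(-67622 + 476 + 578\right) = -31766 - -66568 = -31766 + 66568 = 34802$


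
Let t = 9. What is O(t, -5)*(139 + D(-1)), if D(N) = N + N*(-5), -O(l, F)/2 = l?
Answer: -2574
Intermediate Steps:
O(l, F) = -2*l
D(N) = -4*N (D(N) = N - 5*N = -4*N)
O(t, -5)*(139 + D(-1)) = (-2*9)*(139 - 4*(-1)) = -18*(139 + 4) = -18*143 = -2574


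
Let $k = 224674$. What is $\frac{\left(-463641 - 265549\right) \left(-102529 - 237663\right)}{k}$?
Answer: $\frac{124032302240}{112337} \approx 1.1041 \cdot 10^{6}$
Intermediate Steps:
$\frac{\left(-463641 - 265549\right) \left(-102529 - 237663\right)}{k} = \frac{\left(-463641 - 265549\right) \left(-102529 - 237663\right)}{224674} = \left(-729190\right) \left(-340192\right) \frac{1}{224674} = 248064604480 \cdot \frac{1}{224674} = \frac{124032302240}{112337}$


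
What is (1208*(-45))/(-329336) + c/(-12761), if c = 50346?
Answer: -283697541/75047441 ≈ -3.7802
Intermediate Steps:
(1208*(-45))/(-329336) + c/(-12761) = (1208*(-45))/(-329336) + 50346/(-12761) = -54360*(-1/329336) + 50346*(-1/12761) = 6795/41167 - 50346/12761 = -283697541/75047441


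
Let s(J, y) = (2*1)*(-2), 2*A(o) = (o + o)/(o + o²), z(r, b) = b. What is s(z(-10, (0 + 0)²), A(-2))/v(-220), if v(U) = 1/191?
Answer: -764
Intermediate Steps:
v(U) = 1/191
A(o) = o/(o + o²) (A(o) = ((o + o)/(o + o²))/2 = ((2*o)/(o + o²))/2 = (2*o/(o + o²))/2 = o/(o + o²))
s(J, y) = -4 (s(J, y) = 2*(-2) = -4)
s(z(-10, (0 + 0)²), A(-2))/v(-220) = -4/1/191 = -4*191 = -764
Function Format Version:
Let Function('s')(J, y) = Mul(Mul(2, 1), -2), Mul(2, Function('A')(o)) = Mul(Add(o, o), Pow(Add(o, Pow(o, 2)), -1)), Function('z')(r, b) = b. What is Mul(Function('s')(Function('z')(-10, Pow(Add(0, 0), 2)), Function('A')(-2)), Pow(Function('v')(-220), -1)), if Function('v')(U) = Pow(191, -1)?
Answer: -764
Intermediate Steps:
Function('v')(U) = Rational(1, 191)
Function('A')(o) = Mul(o, Pow(Add(o, Pow(o, 2)), -1)) (Function('A')(o) = Mul(Rational(1, 2), Mul(Add(o, o), Pow(Add(o, Pow(o, 2)), -1))) = Mul(Rational(1, 2), Mul(Mul(2, o), Pow(Add(o, Pow(o, 2)), -1))) = Mul(Rational(1, 2), Mul(2, o, Pow(Add(o, Pow(o, 2)), -1))) = Mul(o, Pow(Add(o, Pow(o, 2)), -1)))
Function('s')(J, y) = -4 (Function('s')(J, y) = Mul(2, -2) = -4)
Mul(Function('s')(Function('z')(-10, Pow(Add(0, 0), 2)), Function('A')(-2)), Pow(Function('v')(-220), -1)) = Mul(-4, Pow(Rational(1, 191), -1)) = Mul(-4, 191) = -764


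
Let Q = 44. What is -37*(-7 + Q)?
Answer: -1369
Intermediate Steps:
-37*(-7 + Q) = -37*(-7 + 44) = -37*37 = -1369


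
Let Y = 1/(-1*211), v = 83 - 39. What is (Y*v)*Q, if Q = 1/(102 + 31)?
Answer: -44/28063 ≈ -0.0015679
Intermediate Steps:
Q = 1/133 ≈ 0.0075188
v = 44
Y = -1/211 (Y = -1*1/211 = -1/211 ≈ -0.0047393)
(Y*v)*Q = -1/211*44*(1/133) = -44/211*1/133 = -44/28063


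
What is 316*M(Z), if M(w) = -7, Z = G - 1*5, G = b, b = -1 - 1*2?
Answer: -2212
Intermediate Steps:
b = -3 (b = -1 - 2 = -3)
G = -3
Z = -8 (Z = -3 - 1*5 = -3 - 5 = -8)
316*M(Z) = 316*(-7) = -2212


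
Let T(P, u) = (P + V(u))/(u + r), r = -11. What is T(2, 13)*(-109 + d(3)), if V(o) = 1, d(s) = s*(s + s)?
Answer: -273/2 ≈ -136.50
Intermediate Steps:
d(s) = 2*s² (d(s) = s*(2*s) = 2*s²)
T(P, u) = (1 + P)/(-11 + u) (T(P, u) = (P + 1)/(u - 11) = (1 + P)/(-11 + u))
T(2, 13)*(-109 + d(3)) = ((1 + 2)/(-11 + 13))*(-109 + 2*3²) = (3/2)*(-109 + 2*9) = ((½)*3)*(-109 + 18) = (3/2)*(-91) = -273/2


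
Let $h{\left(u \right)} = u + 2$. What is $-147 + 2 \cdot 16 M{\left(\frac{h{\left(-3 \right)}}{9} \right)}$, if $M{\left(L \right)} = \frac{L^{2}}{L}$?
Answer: $- \frac{1355}{9} \approx -150.56$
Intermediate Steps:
$h{\left(u \right)} = 2 + u$
$M{\left(L \right)} = L$
$-147 + 2 \cdot 16 M{\left(\frac{h{\left(-3 \right)}}{9} \right)} = -147 + 2 \cdot 16 \frac{2 - 3}{9} = -147 + 32 \left(\left(-1\right) \frac{1}{9}\right) = -147 + 32 \left(- \frac{1}{9}\right) = -147 - \frac{32}{9} = - \frac{1355}{9}$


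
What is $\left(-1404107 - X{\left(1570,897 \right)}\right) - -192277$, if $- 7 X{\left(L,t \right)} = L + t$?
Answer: $- \frac{8480343}{7} \approx -1.2115 \cdot 10^{6}$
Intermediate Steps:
$X{\left(L,t \right)} = - \frac{L}{7} - \frac{t}{7}$ ($X{\left(L,t \right)} = - \frac{L + t}{7} = - \frac{L}{7} - \frac{t}{7}$)
$\left(-1404107 - X{\left(1570,897 \right)}\right) - -192277 = \left(-1404107 - \left(\left(- \frac{1}{7}\right) 1570 - \frac{897}{7}\right)\right) - -192277 = \left(-1404107 - \left(- \frac{1570}{7} - \frac{897}{7}\right)\right) + 192277 = \left(-1404107 - - \frac{2467}{7}\right) + 192277 = \left(-1404107 + \frac{2467}{7}\right) + 192277 = - \frac{9826282}{7} + 192277 = - \frac{8480343}{7}$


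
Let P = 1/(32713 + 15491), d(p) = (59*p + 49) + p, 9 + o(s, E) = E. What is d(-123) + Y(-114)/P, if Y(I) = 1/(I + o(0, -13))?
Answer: -261305/34 ≈ -7685.4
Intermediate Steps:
o(s, E) = -9 + E
Y(I) = 1/(-22 + I) (Y(I) = 1/(I + (-9 - 13)) = 1/(I - 22) = 1/(-22 + I))
d(p) = 49 + 60*p (d(p) = (49 + 59*p) + p = 49 + 60*p)
P = 1/48204 ≈ 2.0745e-5
d(-123) + Y(-114)/P = (49 + 60*(-123)) + 1/((-22 - 114)*(1/48204)) = (49 - 7380) + 48204/(-136) = -7331 - 1/136*48204 = -7331 - 12051/34 = -261305/34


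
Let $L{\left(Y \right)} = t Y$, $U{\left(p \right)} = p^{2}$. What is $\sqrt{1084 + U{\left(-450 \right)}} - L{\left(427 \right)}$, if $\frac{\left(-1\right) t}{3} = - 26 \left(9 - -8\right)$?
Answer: $-566202 + 8 \sqrt{3181} \approx -5.6575 \cdot 10^{5}$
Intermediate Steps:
$t = 1326$ ($t = - 3 \left(- 26 \left(9 - -8\right)\right) = - 3 \left(- 26 \left(9 + 8\right)\right) = - 3 \left(\left(-26\right) 17\right) = \left(-3\right) \left(-442\right) = 1326$)
$L{\left(Y \right)} = 1326 Y$
$\sqrt{1084 + U{\left(-450 \right)}} - L{\left(427 \right)} = \sqrt{1084 + \left(-450\right)^{2}} - 1326 \cdot 427 = \sqrt{1084 + 202500} - 566202 = \sqrt{203584} - 566202 = 8 \sqrt{3181} - 566202 = -566202 + 8 \sqrt{3181}$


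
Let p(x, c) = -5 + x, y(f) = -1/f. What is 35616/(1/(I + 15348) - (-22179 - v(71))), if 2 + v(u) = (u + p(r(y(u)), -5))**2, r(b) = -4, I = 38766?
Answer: 1927324224/1408100395 ≈ 1.3687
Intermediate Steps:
v(u) = -2 + (-9 + u)**2 (v(u) = -2 + (u + (-5 - 4))**2 = -2 + (u - 9)**2 = -2 + (-9 + u)**2)
35616/(1/(I + 15348) - (-22179 - v(71))) = 35616/(1/(38766 + 15348) - (-22179 - (-2 + (-9 + 71)**2))) = 35616/(1/54114 - (-22179 - (-2 + 62**2))) = 35616/(1/54114 - (-22179 - (-2 + 3844))) = 35616/(1/54114 - (-22179 - 1*3842)) = 35616/(1/54114 - (-22179 - 3842)) = 35616/(1/54114 - 1*(-26021)) = 35616/(1/54114 + 26021) = 35616/(1408100395/54114) = 35616*(54114/1408100395) = 1927324224/1408100395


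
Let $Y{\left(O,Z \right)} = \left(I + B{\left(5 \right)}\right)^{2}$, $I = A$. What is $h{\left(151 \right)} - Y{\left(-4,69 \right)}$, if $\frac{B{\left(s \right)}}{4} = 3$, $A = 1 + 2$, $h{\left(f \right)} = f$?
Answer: $-74$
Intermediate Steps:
$A = 3$
$B{\left(s \right)} = 12$ ($B{\left(s \right)} = 4 \cdot 3 = 12$)
$I = 3$
$Y{\left(O,Z \right)} = 225$ ($Y{\left(O,Z \right)} = \left(3 + 12\right)^{2} = 15^{2} = 225$)
$h{\left(151 \right)} - Y{\left(-4,69 \right)} = 151 - 225 = -74$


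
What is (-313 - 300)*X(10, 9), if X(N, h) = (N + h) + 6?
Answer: -15325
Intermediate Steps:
X(N, h) = 6 + N + h
(-313 - 300)*X(10, 9) = (-313 - 300)*(6 + 10 + 9) = -613*25 = -15325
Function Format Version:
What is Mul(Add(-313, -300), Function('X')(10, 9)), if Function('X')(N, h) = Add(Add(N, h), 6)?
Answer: -15325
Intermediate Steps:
Function('X')(N, h) = Add(6, N, h)
Mul(Add(-313, -300), Function('X')(10, 9)) = Mul(Add(-313, -300), Add(6, 10, 9)) = Mul(-613, 25) = -15325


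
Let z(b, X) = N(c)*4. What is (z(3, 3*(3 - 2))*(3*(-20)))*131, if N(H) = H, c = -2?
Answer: 62880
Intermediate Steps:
z(b, X) = -8 (z(b, X) = -2*4 = -8)
(z(3, 3*(3 - 2))*(3*(-20)))*131 = -24*(-20)*131 = -8*(-60)*131 = 480*131 = 62880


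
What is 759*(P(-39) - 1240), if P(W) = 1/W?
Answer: -12235333/13 ≈ -9.4118e+5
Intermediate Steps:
759*(P(-39) - 1240) = 759*(1/(-39) - 1240) = 759*(-1/39 - 1240) = 759*(-48361/39) = -12235333/13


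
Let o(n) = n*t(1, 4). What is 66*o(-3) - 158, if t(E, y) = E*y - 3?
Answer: -356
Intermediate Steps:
t(E, y) = -3 + E*y
o(n) = n (o(n) = n*(-3 + 1*4) = n*(-3 + 4) = n*1 = n)
66*o(-3) - 158 = 66*(-3) - 158 = -198 - 158 = -356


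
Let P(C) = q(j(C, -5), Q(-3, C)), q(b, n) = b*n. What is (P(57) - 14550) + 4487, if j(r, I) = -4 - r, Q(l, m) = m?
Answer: -13540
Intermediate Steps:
P(C) = C*(-4 - C) (P(C) = (-4 - C)*C = C*(-4 - C))
(P(57) - 14550) + 4487 = (-1*57*(4 + 57) - 14550) + 4487 = (-1*57*61 - 14550) + 4487 = (-3477 - 14550) + 4487 = -18027 + 4487 = -13540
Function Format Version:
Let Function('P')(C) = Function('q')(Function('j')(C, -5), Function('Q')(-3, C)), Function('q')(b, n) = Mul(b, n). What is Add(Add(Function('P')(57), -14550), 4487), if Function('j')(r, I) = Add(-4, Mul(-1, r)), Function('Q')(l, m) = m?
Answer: -13540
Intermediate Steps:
Function('P')(C) = Mul(C, Add(-4, Mul(-1, C))) (Function('P')(C) = Mul(Add(-4, Mul(-1, C)), C) = Mul(C, Add(-4, Mul(-1, C))))
Add(Add(Function('P')(57), -14550), 4487) = Add(Add(Mul(-1, 57, Add(4, 57)), -14550), 4487) = Add(Add(Mul(-1, 57, 61), -14550), 4487) = Add(Add(-3477, -14550), 4487) = Add(-18027, 4487) = -13540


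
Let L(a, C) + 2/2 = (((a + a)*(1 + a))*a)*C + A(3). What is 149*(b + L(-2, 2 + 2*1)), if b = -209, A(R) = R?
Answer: -35611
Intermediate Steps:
L(a, C) = 2 + 2*C*a²*(1 + a) (L(a, C) = -1 + ((((a + a)*(1 + a))*a)*C + 3) = -1 + ((((2*a)*(1 + a))*a)*C + 3) = -1 + (((2*a*(1 + a))*a)*C + 3) = -1 + ((2*a²*(1 + a))*C + 3) = -1 + (2*C*a²*(1 + a) + 3) = -1 + (3 + 2*C*a²*(1 + a)) = 2 + 2*C*a²*(1 + a))
149*(b + L(-2, 2 + 2*1)) = 149*(-209 + (2 + 2*(2 + 2*1)*(-2)² + 2*(2 + 2*1)*(-2)³)) = 149*(-209 + (2 + 2*(2 + 2)*4 + 2*(2 + 2)*(-8))) = 149*(-209 + (2 + 2*4*4 + 2*4*(-8))) = 149*(-209 + (2 + 32 - 64)) = 149*(-209 - 30) = 149*(-239) = -35611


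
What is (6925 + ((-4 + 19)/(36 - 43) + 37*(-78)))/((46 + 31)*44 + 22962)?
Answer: 14129/92225 ≈ 0.15320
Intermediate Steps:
(6925 + ((-4 + 19)/(36 - 43) + 37*(-78)))/((46 + 31)*44 + 22962) = (6925 + (15/(-7) - 2886))/(77*44 + 22962) = (6925 + (15*(-1/7) - 2886))/(3388 + 22962) = (6925 + (-15/7 - 2886))/26350 = (6925 - 20217/7)*(1/26350) = (28258/7)*(1/26350) = 14129/92225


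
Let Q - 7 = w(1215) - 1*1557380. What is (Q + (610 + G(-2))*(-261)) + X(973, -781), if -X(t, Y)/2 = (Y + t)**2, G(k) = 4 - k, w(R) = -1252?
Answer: -1793129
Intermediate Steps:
Q = -1558625 (Q = 7 + (-1252 - 1*1557380) = 7 + (-1252 - 1557380) = 7 - 1558632 = -1558625)
X(t, Y) = -2*(Y + t)**2
(Q + (610 + G(-2))*(-261)) + X(973, -781) = (-1558625 + (610 + (4 - 1*(-2)))*(-261)) - 2*(-781 + 973)**2 = (-1558625 + (610 + (4 + 2))*(-261)) - 2*192**2 = (-1558625 + (610 + 6)*(-261)) - 2*36864 = (-1558625 + 616*(-261)) - 73728 = (-1558625 - 160776) - 73728 = -1719401 - 73728 = -1793129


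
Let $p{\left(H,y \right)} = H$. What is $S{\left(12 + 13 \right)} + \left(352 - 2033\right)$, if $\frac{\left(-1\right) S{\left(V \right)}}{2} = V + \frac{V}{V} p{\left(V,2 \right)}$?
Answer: $-1781$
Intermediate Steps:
$S{\left(V \right)} = - 4 V$ ($S{\left(V \right)} = - 2 \left(V + \frac{V}{V} V\right) = - 2 \left(V + 1 V\right) = - 2 \left(V + V\right) = - 2 \cdot 2 V = - 4 V$)
$S{\left(12 + 13 \right)} + \left(352 - 2033\right) = - 4 \left(12 + 13\right) + \left(352 - 2033\right) = \left(-4\right) 25 - 1681 = -100 - 1681 = -1781$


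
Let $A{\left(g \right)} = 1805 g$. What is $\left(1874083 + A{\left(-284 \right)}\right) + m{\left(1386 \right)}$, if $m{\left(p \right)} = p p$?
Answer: $3282459$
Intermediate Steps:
$m{\left(p \right)} = p^{2}$
$\left(1874083 + A{\left(-284 \right)}\right) + m{\left(1386 \right)} = \left(1874083 + 1805 \left(-284\right)\right) + 1386^{2} = \left(1874083 - 512620\right) + 1920996 = 1361463 + 1920996 = 3282459$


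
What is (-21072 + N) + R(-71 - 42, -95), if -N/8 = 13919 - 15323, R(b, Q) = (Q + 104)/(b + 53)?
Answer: -196803/20 ≈ -9840.2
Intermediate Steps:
R(b, Q) = (104 + Q)/(53 + b)
N = 11232 (N = -8*(13919 - 15323) = -8*(-1404) = 11232)
(-21072 + N) + R(-71 - 42, -95) = (-21072 + 11232) + (104 - 95)/(53 + (-71 - 42)) = -9840 + 9/(53 - 113) = -9840 + 9/(-60) = -9840 - 1/60*9 = -9840 - 3/20 = -196803/20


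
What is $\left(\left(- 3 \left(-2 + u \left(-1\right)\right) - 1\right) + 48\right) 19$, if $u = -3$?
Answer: $836$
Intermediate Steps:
$\left(\left(- 3 \left(-2 + u \left(-1\right)\right) - 1\right) + 48\right) 19 = \left(\left(- 3 \left(-2 - -3\right) - 1\right) + 48\right) 19 = \left(\left(- 3 \left(-2 + 3\right) - 1\right) + 48\right) 19 = \left(\left(\left(-3\right) 1 - 1\right) + 48\right) 19 = \left(\left(-3 - 1\right) + 48\right) 19 = \left(-4 + 48\right) 19 = 44 \cdot 19 = 836$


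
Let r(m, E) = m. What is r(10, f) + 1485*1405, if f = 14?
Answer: 2086435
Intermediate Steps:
r(10, f) + 1485*1405 = 10 + 1485*1405 = 10 + 2086425 = 2086435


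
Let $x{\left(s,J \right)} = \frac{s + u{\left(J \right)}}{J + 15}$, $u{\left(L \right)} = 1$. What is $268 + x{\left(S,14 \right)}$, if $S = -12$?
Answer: $\frac{7761}{29} \approx 267.62$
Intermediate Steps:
$x{\left(s,J \right)} = \frac{1 + s}{15 + J}$ ($x{\left(s,J \right)} = \frac{s + 1}{J + 15} = \frac{1 + s}{15 + J}$)
$268 + x{\left(S,14 \right)} = 268 + \frac{1 - 12}{15 + 14} = 268 + \frac{1}{29} \left(-11\right) = 268 - \frac{11}{29} = \frac{7761}{29}$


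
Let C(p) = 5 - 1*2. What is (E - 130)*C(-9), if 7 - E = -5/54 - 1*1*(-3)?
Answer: -6799/18 ≈ -377.72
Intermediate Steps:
C(p) = 3 (C(p) = 5 - 2 = 3)
E = 221/54 (E = 7 - (-5/54 - 1*1*(-3)) = 7 - (-5*1/54 - 1*(-3)) = 7 - (-5/54 + 3) = 7 - 1*157/54 = 7 - 157/54 = 221/54 ≈ 4.0926)
(E - 130)*C(-9) = (221/54 - 130)*3 = -6799/54*3 = -6799/18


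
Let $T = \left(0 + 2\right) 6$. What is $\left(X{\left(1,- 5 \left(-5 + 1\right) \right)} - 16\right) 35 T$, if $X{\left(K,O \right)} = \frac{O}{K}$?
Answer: $1680$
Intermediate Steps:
$T = 12$ ($T = 2 \cdot 6 = 12$)
$\left(X{\left(1,- 5 \left(-5 + 1\right) \right)} - 16\right) 35 T = \left(\frac{\left(-5\right) \left(-5 + 1\right)}{1} - 16\right) 35 \cdot 12 = \left(\left(-5\right) \left(-4\right) 1 - 16\right) 35 \cdot 12 = \left(20 \cdot 1 - 16\right) 35 \cdot 12 = \left(20 - 16\right) 35 \cdot 12 = 4 \cdot 35 \cdot 12 = 140 \cdot 12 = 1680$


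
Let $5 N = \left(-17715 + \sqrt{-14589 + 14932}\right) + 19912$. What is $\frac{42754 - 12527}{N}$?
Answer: $\frac{332043595}{4826466} - \frac{1057945 \sqrt{7}}{4826466} \approx 68.216$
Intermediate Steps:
$N = \frac{2197}{5} + \frac{7 \sqrt{7}}{5}$ ($N = \frac{\left(-17715 + \sqrt{-14589 + 14932}\right) + 19912}{5} = \frac{\left(-17715 + \sqrt{343}\right) + 19912}{5} = \frac{\left(-17715 + 7 \sqrt{7}\right) + 19912}{5} = \frac{2197 + 7 \sqrt{7}}{5} = \frac{2197}{5} + \frac{7 \sqrt{7}}{5} \approx 443.1$)
$\frac{42754 - 12527}{N} = \frac{42754 - 12527}{\frac{2197}{5} + \frac{7 \sqrt{7}}{5}} = \frac{30227}{\frac{2197}{5} + \frac{7 \sqrt{7}}{5}}$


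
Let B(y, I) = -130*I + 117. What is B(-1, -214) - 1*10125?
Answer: 17812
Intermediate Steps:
B(y, I) = 117 - 130*I
B(-1, -214) - 1*10125 = (117 - 130*(-214)) - 1*10125 = (117 + 27820) - 10125 = 27937 - 10125 = 17812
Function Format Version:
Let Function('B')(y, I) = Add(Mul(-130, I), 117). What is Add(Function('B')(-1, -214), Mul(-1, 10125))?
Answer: 17812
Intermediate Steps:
Function('B')(y, I) = Add(117, Mul(-130, I))
Add(Function('B')(-1, -214), Mul(-1, 10125)) = Add(Add(117, Mul(-130, -214)), Mul(-1, 10125)) = Add(Add(117, 27820), -10125) = Add(27937, -10125) = 17812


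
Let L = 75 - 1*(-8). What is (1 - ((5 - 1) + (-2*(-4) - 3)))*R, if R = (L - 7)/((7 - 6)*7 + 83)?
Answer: -304/45 ≈ -6.7556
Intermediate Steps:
L = 83 (L = 75 + 8 = 83)
R = 38/45 (R = (83 - 7)/((7 - 6)*7 + 83) = 76/(1*7 + 83) = 76/(7 + 83) = 76/90 = 76*(1/90) = 38/45 ≈ 0.84444)
(1 - ((5 - 1) + (-2*(-4) - 3)))*R = (1 - ((5 - 1) + (-2*(-4) - 3)))*(38/45) = (1 - (4 + (8 - 3)))*(38/45) = (1 - (4 + 5))*(38/45) = (1 - 1*9)*(38/45) = (1 - 9)*(38/45) = -8*38/45 = -304/45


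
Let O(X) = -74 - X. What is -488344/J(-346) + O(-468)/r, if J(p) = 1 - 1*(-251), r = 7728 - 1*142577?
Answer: -16463199836/8495487 ≈ -1937.9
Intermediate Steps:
r = -134849 (r = 7728 - 142577 = -134849)
J(p) = 252 (J(p) = 1 + 251 = 252)
-488344/J(-346) + O(-468)/r = -488344/252 + (-74 - 1*(-468))/(-134849) = -488344*1/252 + (-74 + 468)*(-1/134849) = -122086/63 + 394*(-1/134849) = -122086/63 - 394/134849 = -16463199836/8495487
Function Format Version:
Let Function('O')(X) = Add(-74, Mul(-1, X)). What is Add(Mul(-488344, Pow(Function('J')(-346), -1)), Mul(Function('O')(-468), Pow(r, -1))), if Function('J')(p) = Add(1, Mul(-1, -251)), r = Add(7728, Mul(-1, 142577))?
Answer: Rational(-16463199836, 8495487) ≈ -1937.9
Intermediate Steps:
r = -134849 (r = Add(7728, -142577) = -134849)
Function('J')(p) = 252 (Function('J')(p) = Add(1, 251) = 252)
Add(Mul(-488344, Pow(Function('J')(-346), -1)), Mul(Function('O')(-468), Pow(r, -1))) = Add(Mul(-488344, Pow(252, -1)), Mul(Add(-74, Mul(-1, -468)), Pow(-134849, -1))) = Add(Mul(-488344, Rational(1, 252)), Mul(Add(-74, 468), Rational(-1, 134849))) = Add(Rational(-122086, 63), Mul(394, Rational(-1, 134849))) = Add(Rational(-122086, 63), Rational(-394, 134849)) = Rational(-16463199836, 8495487)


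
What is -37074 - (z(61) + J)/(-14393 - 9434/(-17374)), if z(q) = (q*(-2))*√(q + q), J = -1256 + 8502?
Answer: -2317599105137/62513637 - 529907*√122/62513637 ≈ -37074.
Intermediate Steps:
J = 7246
z(q) = -2*√2*q^(3/2) (z(q) = (-2*q)*√(2*q) = (-2*q)*(√2*√q) = -2*√2*q^(3/2))
-37074 - (z(61) + J)/(-14393 - 9434/(-17374)) = -37074 - (-2*√2*61^(3/2) + 7246)/(-14393 - 9434/(-17374)) = -37074 - (-2*√2*61*√61 + 7246)/(-14393 - 9434*(-1/17374)) = -37074 - (-122*√122 + 7246)/(-14393 + 4717/8687) = -37074 - (7246 - 122*√122)/(-125027274/8687) = -37074 - (7246 - 122*√122)*(-8687)/125027274 = -37074 - (-31473001/62513637 + 529907*√122/62513637) = -37074 + (31473001/62513637 - 529907*√122/62513637) = -2317599105137/62513637 - 529907*√122/62513637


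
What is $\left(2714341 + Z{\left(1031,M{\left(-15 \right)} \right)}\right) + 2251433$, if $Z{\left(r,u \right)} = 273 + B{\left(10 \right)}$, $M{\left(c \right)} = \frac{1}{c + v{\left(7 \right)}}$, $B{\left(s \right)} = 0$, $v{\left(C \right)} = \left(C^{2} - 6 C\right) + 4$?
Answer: $4966047$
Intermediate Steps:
$v{\left(C \right)} = 4 + C^{2} - 6 C$
$M{\left(c \right)} = \frac{1}{11 + c}$ ($M{\left(c \right)} = \frac{1}{c + \left(4 + 7^{2} - 42\right)} = \frac{1}{c + \left(4 + 49 - 42\right)} = \frac{1}{c + 11} = \frac{1}{11 + c}$)
$Z{\left(r,u \right)} = 273$ ($Z{\left(r,u \right)} = 273 + 0 = 273$)
$\left(2714341 + Z{\left(1031,M{\left(-15 \right)} \right)}\right) + 2251433 = \left(2714341 + 273\right) + 2251433 = 2714614 + 2251433 = 4966047$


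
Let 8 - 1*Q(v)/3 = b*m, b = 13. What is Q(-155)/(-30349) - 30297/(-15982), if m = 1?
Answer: 919723383/485037718 ≈ 1.8962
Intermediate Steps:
Q(v) = -15 (Q(v) = 24 - 39 = -15)
Q(-155)/(-30349) - 30297/(-15982) = -15/(-30349) - 30297/(-15982) = -15*(-1/30349) - 30297*(-1/15982) = 15/30349 + 30297/15982 = 919723383/485037718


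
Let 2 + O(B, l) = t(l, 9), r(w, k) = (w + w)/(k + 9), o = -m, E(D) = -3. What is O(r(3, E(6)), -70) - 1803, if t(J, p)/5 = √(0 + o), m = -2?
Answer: -1805 + 5*√2 ≈ -1797.9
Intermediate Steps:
o = 2 (o = -1*(-2) = 2)
r(w, k) = 2*w/(9 + k) (r(w, k) = (2*w)/(9 + k) = 2*w/(9 + k))
t(J, p) = 5*√2 (t(J, p) = 5*√(0 + 2) = 5*√2)
O(B, l) = -2 + 5*√2
O(r(3, E(6)), -70) - 1803 = (-2 + 5*√2) - 1803 = -1805 + 5*√2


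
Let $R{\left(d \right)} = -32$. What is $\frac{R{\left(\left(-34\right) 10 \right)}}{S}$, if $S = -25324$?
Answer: $\frac{8}{6331} \approx 0.0012636$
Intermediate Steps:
$\frac{R{\left(\left(-34\right) 10 \right)}}{S} = - \frac{32}{-25324} = \left(-32\right) \left(- \frac{1}{25324}\right) = \frac{8}{6331}$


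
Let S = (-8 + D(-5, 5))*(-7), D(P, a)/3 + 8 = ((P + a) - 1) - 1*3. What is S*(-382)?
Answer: -117656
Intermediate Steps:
D(P, a) = -36 + 3*P + 3*a (D(P, a) = -24 + 3*(((P + a) - 1) - 1*3) = -24 + 3*((-1 + P + a) - 3) = -24 + 3*(-4 + P + a) = -24 + (-12 + 3*P + 3*a) = -36 + 3*P + 3*a)
S = 308 (S = (-8 + (-36 + 3*(-5) + 3*5))*(-7) = (-8 + (-36 - 15 + 15))*(-7) = (-8 - 36)*(-7) = -44*(-7) = 308)
S*(-382) = 308*(-382) = -117656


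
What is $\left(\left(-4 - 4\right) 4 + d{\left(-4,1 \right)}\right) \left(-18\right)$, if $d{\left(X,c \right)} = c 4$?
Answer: $504$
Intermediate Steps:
$d{\left(X,c \right)} = 4 c$
$\left(\left(-4 - 4\right) 4 + d{\left(-4,1 \right)}\right) \left(-18\right) = \left(\left(-4 - 4\right) 4 + 4 \cdot 1\right) \left(-18\right) = \left(\left(-8\right) 4 + 4\right) \left(-18\right) = \left(-32 + 4\right) \left(-18\right) = \left(-28\right) \left(-18\right) = 504$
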